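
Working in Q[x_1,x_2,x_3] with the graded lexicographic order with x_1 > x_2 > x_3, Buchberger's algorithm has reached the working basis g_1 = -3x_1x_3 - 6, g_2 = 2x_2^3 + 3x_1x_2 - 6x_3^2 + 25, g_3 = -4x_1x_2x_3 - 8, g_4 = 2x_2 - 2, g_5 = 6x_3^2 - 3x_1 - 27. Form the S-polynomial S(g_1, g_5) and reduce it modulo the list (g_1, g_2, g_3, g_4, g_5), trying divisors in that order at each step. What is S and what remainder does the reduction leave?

lcm(LM(g_1), LM(g_5)) = x_1x_3^2.
S = (lcm/LT(g_1))·g_1 − (lcm/LT(g_5))·g_5 = 1/2x_1^2 + 9/2x_1 + 2x_3.
Reduce S modulo (g_1, g_2, g_3, g_4, g_5) in that order:
  leading term x_1^2: no divisor's leading term divides it; move 1/2x_1^2 to the remainder.
  leading term x_1: no divisor's leading term divides it; move 9/2x_1 to the remainder.
  leading term x_3: no divisor's leading term divides it; move 2x_3 to the remainder.
The remainder 1/2x_1^2 + 9/2x_1 + 2x_3 is nonzero, so it would be added as the next basis element.

S(g_1, g_5) = 1/2x_1^2 + 9/2x_1 + 2x_3; remainder on division = 1/2x_1^2 + 9/2x_1 + 2x_3.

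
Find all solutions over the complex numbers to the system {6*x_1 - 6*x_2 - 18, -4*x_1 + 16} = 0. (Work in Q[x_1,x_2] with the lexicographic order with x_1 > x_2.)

Compute a lex Gröbner basis by Buchberger's algorithm.
f_1 = 6*x_1 - 6*x_2 - 18, LT = x_1.
f_2 = -4*x_1 + 16, LT = x_1.

S(f_1,f_2): lcm = x_1. S = -x_2 + 1.
  leading term x_2: no divisor's leading term divides it; move -x_2 to the remainder.
  leading term 1: no divisor's leading term divides it; move 1 to the remainder.
  remainder -x_2 + 1 ≠ 0; add h_3 = -x_2 + 1 to the basis.

The other S-polynomials (S(f_1,h_3), S(f_2,h_3)) all reduce to 0 modulo the current basis, so we have a Gröbner basis.
Inter-reduce: drop elements whose leading term is divisible by another's, tail-reduce, and make monic.
Reduced Gröbner basis: {x_1 - 4, x_2 - 1}.

A lex Gröbner basis eliminates variables successively. Here x_2 - 1 depends only on x_2, with roots {1}; lifting each root through the earlier basis elements recovers the full solutions.
  x_2 = 1: the earlier basis element becomes x_1 - 4 = 0, giving x_1 = 4 — point (4, 1).

{(4, 1)}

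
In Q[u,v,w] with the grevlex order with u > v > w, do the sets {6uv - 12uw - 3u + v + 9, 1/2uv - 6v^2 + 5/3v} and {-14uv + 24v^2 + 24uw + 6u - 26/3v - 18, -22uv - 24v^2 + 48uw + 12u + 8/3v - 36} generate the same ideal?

Equality of ideals is decidable: compute both reduced Gröbner bases (unique for the ordering) and check whether they agree.
Buchberger on the first generating set:
f_1 = 6uv - 12uw - 3u + v + 9, LT = uv.
f_2 = 1/2uv - 6v^2 + 5/3v, LT = uv.

S(f_1,f_2): lcm = uv. S = 12v^2 - 2uw - 1/2u - 19/6v + 3/2.
  reduce S modulo (f_1, f_2):
  remainder 12v^2 - 2uw - 1/2u - 19/6v + 3/2 ≠ 0; add g_3 = 12v^2 - 2uw - 1/2u - 19/6v + 3/2 to the basis.

S(f_1,g_3): lcm = uv^2. S = 1/6u^2w - 2uvw + 1/24u^2 - 17/72uv + 1/6v^2 - 1/8u + 3/2v.
  reduce S modulo (f_1, f_2, g_3):
  remainder 1/6u^2w - 4uw^2 + 1/24u^2 - 13/9uw + 1/3vw - 17/72u + 19/12v + 3w + 1/3 ≠ 0; add g_4 = 1/6u^2w - 4uw^2 + 1/24u^2 - 13/9uw + 1/3vw - 17/72u + 19/12v + 3w + 1/3 to the basis.

The other S-polynomials (S(f_2,g_3), S(f_1,g_4), S(f_2,g_4), S(g_3,g_4)) all reduce to 0 modulo the current basis, so we have a Gröbner basis.
Inter-reduce: drop elements whose leading term is divisible by another's, tail-reduce, and make monic.
Reduced Gröbner basis: {u^2w - 24uw^2 + 1/4u^2 - 26/3uw + 2vw - 17/12u + 19/2v + 18w + 2, uv - 2uw - 1/2u + 1/6v + 3/2, v^2 - 1/6uw - 1/24u - 19/72v + 1/8}.

Buchberger on the second generating set:
h_1 = -14uv + 24v^2 + 24uw + 6u - 26/3v - 18, LT = uv.
h_2 = -22uv - 24v^2 + 48uw + 12u + 8/3v - 36, LT = uv.

S(h_1,h_2): lcm = uv. S = -216/77v^2 + 36/77uw + 9/77u + 57/77v - 27/77.
  reduce S modulo (h_1, h_2):
  remainder -216/77v^2 + 36/77uw + 9/77u + 57/77v - 27/77 ≠ 0; add k_3 = -216/77v^2 + 36/77uw + 9/77u + 57/77v - 27/77 to the basis.

S(h_1,k_3): lcm = uv^2. S = -12/7v^3 + 1/6u^2w - 12/7uvw + 1/24u^2 - 83/504uv + 13/21v^2 - 1/8u + 9/7v.
  reduce S modulo (h_1, h_2, k_3):
  remainder 1/6u^2w - 4uw^2 + 1/24u^2 - 13/9uw + 1/3vw - 17/72u + 19/12v + 3w + 1/3 ≠ 0; add k_4 = 1/6u^2w - 4uw^2 + 1/24u^2 - 13/9uw + 1/3vw - 17/72u + 19/12v + 3w + 1/3 to the basis.

The other S-polynomials (S(h_2,k_3), S(h_1,k_4), S(h_2,k_4), S(k_3,k_4)) all reduce to 0 modulo the current basis, so we have a Gröbner basis.
Inter-reduce: drop elements whose leading term is divisible by another's, tail-reduce, and make monic.
Reduced Gröbner basis: {u^2w - 24uw^2 + 1/4u^2 - 26/3uw + 2vw - 17/12u + 19/2v + 18w + 2, uv - 2uw - 1/2u + 1/6v + 3/2, v^2 - 1/6uw - 1/24u - 19/72v + 1/8}.

The two bases agree; hence the ideals are identical.

Yes, the ideals are equal.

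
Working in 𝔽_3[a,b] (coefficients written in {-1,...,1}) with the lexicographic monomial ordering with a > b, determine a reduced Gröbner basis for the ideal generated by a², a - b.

f_1 = a², LT = a².
f_2 = a - b, LT = a.

S(f_1,f_2): lcm = a². S = ab.
  leading term ab: subtract (b)·f_2 from ab → b²
  leading term b²: no divisor's leading term divides it; move b² to the remainder.
  remainder b² ≠ 0; add g_3 = b² to the basis.

S(f_1,g_3): leading monomials are coprime, so the S-polynomial reduces to 0 (Buchberger's first criterion).
S(f_2,g_3): leading monomials are coprime, so the S-polynomial reduces to 0 (Buchberger's first criterion).
Every S-polynomial of the final basis reduces to 0, so we have a Gröbner basis.
Inter-reduce: drop elements whose leading term is divisible by another's, tail-reduce, and make monic.

G = {a - b, b²}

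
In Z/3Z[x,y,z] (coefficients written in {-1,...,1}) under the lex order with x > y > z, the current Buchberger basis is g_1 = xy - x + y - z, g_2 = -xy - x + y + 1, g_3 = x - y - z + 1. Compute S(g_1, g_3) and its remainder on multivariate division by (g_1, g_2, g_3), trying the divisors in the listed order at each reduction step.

S(g_1, g_3) = -x + y^2 + yz - z; remainder on division = y^2 + yz - y + z + 1.

lcm(LM(g_1), LM(g_3)) = xy.
S = (lcm/LT(g_1))·g_1 − (lcm/LT(g_3))·g_3 = -x + y^2 + yz - z.
Reduce S modulo (g_1, g_2, g_3) in that order:
  leading term x: subtract (-1)·g_3 from -x + y^2 + yz - z → y^2 + yz - y + z + 1
  leading term y^2: no divisor's leading term divides it; move y^2 to the remainder.
  leading term yz: no divisor's leading term divides it; move yz to the remainder.
  leading term y: no divisor's leading term divides it; move -y to the remainder.
  leading term z: no divisor's leading term divides it; move z to the remainder.
  leading term 1: no divisor's leading term divides it; move 1 to the remainder.
The remainder y^2 + yz - y + z + 1 is nonzero, so it would be added as the next basis element.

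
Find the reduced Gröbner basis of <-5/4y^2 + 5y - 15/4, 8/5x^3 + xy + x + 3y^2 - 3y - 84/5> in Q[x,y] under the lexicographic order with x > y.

f_1 = -5/4y^2 + 5y - 15/4, LT = y^2.
f_2 = 8/5x^3 + xy + x + 3y^2 - 3y - 84/5, LT = x^3.

The S-polynomials (S(f_1,f_2)) all reduce to 0 modulo the current basis, so we have a Gröbner basis.

G = {x^3 + 5/8xy + 5/8x + 45/8y - 129/8, y^2 - 4y + 3}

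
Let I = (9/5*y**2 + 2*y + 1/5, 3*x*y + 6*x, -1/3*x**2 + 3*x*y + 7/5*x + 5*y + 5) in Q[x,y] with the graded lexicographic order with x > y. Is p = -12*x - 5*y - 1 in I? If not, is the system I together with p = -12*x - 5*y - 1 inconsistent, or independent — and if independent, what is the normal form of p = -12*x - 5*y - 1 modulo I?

Adjoining -12*x - 5*y - 1 makes the ideal the whole ring: the system is inconsistent.

First compute the reduced Gröbner basis of I by Buchberger's algorithm.
f_1 = 9/5*y**2 + 2*y + 1/5, LT = y**2.
f_2 = 3*x*y + 6*x, LT = x*y.
f_3 = -1/3*x**2 + 3*x*y + 7/5*x + 5*y + 5, LT = x**2.

S(f_1,f_2): lcm = x*y**2. S = -8/9*x*y + 1/9*x.
  leading term x*y: subtract (-8/27)·f_2 from -8/9*x*y + 1/9*x → 17/9*x
  leading term x: no divisor's leading term divides it; move 17/9*x to the remainder.
  remainder 17/9*x ≠ 0; add h_4 = 17/9*x to the basis.

S(f_1,f_3): leading monomials are coprime, so the S-polynomial reduces to 0 (Buchberger's first criterion).
S(f_2,f_3): lcm = x**2*y. S = 9*x*y**2 + 2*x**2 + 21/5*x*y + 15*y**2 + 15*y.
  leading term x*y**2: subtract (5*x)·f_1 from 9*x*y**2 + 2*x**2 + 21/5*x*y + 15*y**2 + 15*y → 2*x**2 - 29/5*x*y + 15*y**2 - x + 15*y
  leading term x**2: subtract (-6)·f_3 from 2*x**2 - 29/5*x*y + 15*y**2 - x + 15*y → 61/5*x*y + 15*y**2 + 37/5*x + 45*y + 30
  leading term x*y: subtract (61/15)·f_2 from 61/5*x*y + 15*y**2 + 37/5*x + 45*y + 30 → 15*y**2 - 17*x + 45*y + 30
  leading term y**2: subtract (25/3)·f_1 from 15*y**2 - 17*x + 45*y + 30 → -17*x + 85/3*y + 85/3
  leading term x: subtract (-9)·h_4 from -17*x + 85/3*y + 85/3 → 85/3*y + 85/3
  leading term y: no divisor's leading term divides it; move 85/3*y to the remainder.
  leading term 1: no divisor's leading term divides it; move 85/3 to the remainder.
  remainder 85/3*y + 85/3 ≠ 0; add h_5 = 85/3*y + 85/3 to the basis.

S(f_1,h_4): leading monomials are coprime, so the S-polynomial reduces to 0 (Buchberger's first criterion).
S(f_2,h_4): lcm = x*y. S = 2*x.
  leading term x: subtract (18/17)·h_4 from 2*x → 0
  remainder 0.

S(f_3,h_4): lcm = x**2. S = -9*x*y - 21/5*x - 15*y - 15.
  leading term x*y: subtract (-3)·f_2 from -9*x*y - 21/5*x - 15*y - 15 → 69/5*x - 15*y - 15
  leading term x: subtract (621/85)·h_4 from 69/5*x - 15*y - 15 → -15*y - 15
  leading term y: subtract (-9/17)·h_5 from -15*y - 15 → 0
  remainder 0.

S(f_1,h_5): lcm = y**2. S = 1/9*y + 1/9.
  leading term y: subtract (1/255)·h_5 from 1/9*y + 1/9 → 0
  remainder 0.

S(f_2,h_5): lcm = x*y. S = x.
  leading term x: subtract (9/17)·h_4 from x → 0
  remainder 0.

S(f_3,h_5): leading monomials are coprime, so the S-polynomial reduces to 0 (Buchberger's first criterion).
S(h_4,h_5): leading monomials are coprime, so the S-polynomial reduces to 0 (Buchberger's first criterion).
Every S-polynomial of the final basis reduces to 0, so we have a Gröbner basis.
Inter-reduce: drop elements whose leading term is divisible by another's, tail-reduce, and make monic.
Reduced Gröbner basis: {x, y + 1}.
Label its elements g_1 = x, g_2 = y + 1.

Reduce p = -12*x - 5*y - 1 modulo G:
  leading term x: subtract (-12)·g_1 from -12*x - 5*y - 1 → -5*y - 1
  leading term y: subtract (-5)·g_2 from -5*y - 1 → 4
  leading term 1: no divisor's leading term divides it; move 4 to the remainder.
  normal form = 4.
The normal form is nonzero, so p ∉ I. Since p minus its normal form lies in I, I + (p) = I + (r) where r = 4; decide whether this ideal is the whole ring.
Here r = 4 is a nonzero constant, hence a unit: 1 ∈ I + (p), the Gröbner basis of I + (p) is {1}, and the enlarged system has no common solution — adjoining p is inconsistent.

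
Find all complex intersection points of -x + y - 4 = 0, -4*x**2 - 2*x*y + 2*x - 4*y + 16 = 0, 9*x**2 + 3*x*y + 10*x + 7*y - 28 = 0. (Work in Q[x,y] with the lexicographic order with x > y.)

Compute a lex Gröbner basis by Buchberger's algorithm.
f_1 = -x + y - 4, LT = x.
f_2 = -4*x**2 - 2*x*y + 2*x - 4*y + 16, LT = x**2.
f_3 = 9*x**2 + 3*x*y + 10*x + 7*y - 28, LT = x**2.

S(f_1,f_2): lcm = x**2. S = -3/2*x*y + 9/2*x - y + 4.
  leading term x*y: subtract (3/2*y)·f_1 from -3/2*x*y + 9/2*x - y + 4 → 9/2*x - 3/2*y**2 + 5*y + 4
  leading term x: subtract (-9/2)·f_1 from 9/2*x - 3/2*y**2 + 5*y + 4 → -3/2*y**2 + 19/2*y - 14
  leading term y**2: no divisor's leading term divides it; move -3/2*y**2 to the remainder.
  leading term y: no divisor's leading term divides it; move 19/2*y to the remainder.
  leading term 1: no divisor's leading term divides it; move -14 to the remainder.
  remainder -3/2*y**2 + 19/2*y - 14 ≠ 0; add h_4 = -3/2*y**2 + 19/2*y - 14 to the basis.

S(f_1,f_3): lcm = x**2. S = -4/3*x*y + 26/9*x - 7/9*y + 28/9.
  leading term x*y: subtract (4/3*y)·f_1 from -4/3*x*y + 26/9*x - 7/9*y + 28/9 → 26/9*x - 4/3*y**2 + 41/9*y + 28/9
  leading term x: subtract (-26/9)·f_1 from 26/9*x - 4/3*y**2 + 41/9*y + 28/9 → -4/3*y**2 + 67/9*y - 76/9
  leading term y**2: subtract (8/9)·h_4 from -4/3*y**2 + 67/9*y - 76/9 → -y + 4
  leading term y: no divisor's leading term divides it; move -y to the remainder.
  leading term 1: no divisor's leading term divides it; move 4 to the remainder.
  remainder -y + 4 ≠ 0; add h_5 = -y + 4 to the basis.

S(f_2,f_3): lcm = x**2. S = 1/6*x*y - 29/18*x + 2/9*y - 8/9.
  leading term x*y: subtract (-1/6*y)·f_1 from 1/6*x*y - 29/18*x + 2/9*y - 8/9 → -29/18*x + 1/6*y**2 - 4/9*y - 8/9
  leading term x: subtract (29/18)·f_1 from -29/18*x + 1/6*y**2 - 4/9*y - 8/9 → 1/6*y**2 - 37/18*y + 50/9
  leading term y**2: subtract (-1/9)·h_4 from 1/6*y**2 - 37/18*y + 50/9 → -y + 4
  leading term y: subtract (1)·h_5 from -y + 4 → 0
  remainder 0.

S(f_1,h_4): leading monomials are coprime, so the S-polynomial reduces to 0 (Buchberger's first criterion).
S(f_2,h_4): leading monomials are coprime, so the S-polynomial reduces to 0 (Buchberger's first criterion).
S(f_3,h_4): leading monomials are coprime, so the S-polynomial reduces to 0 (Buchberger's first criterion).
S(f_1,h_5): leading monomials are coprime, so the S-polynomial reduces to 0 (Buchberger's first criterion).
S(f_2,h_5): leading monomials are coprime, so the S-polynomial reduces to 0 (Buchberger's first criterion).
S(f_3,h_5): leading monomials are coprime, so the S-polynomial reduces to 0 (Buchberger's first criterion).
S(h_4,h_5): lcm = y**2. S = -7/3*y + 28/3.
  leading term y: subtract (7/3)·h_5 from -7/3*y + 28/3 → 0
  remainder 0.

Every S-polynomial of the final basis reduces to 0, so we have a Gröbner basis.
Inter-reduce: drop elements whose leading term is divisible by another's, tail-reduce, and make monic.
Reduced Gröbner basis: {x, y - 4}.

Elimination: the polynomial y - 4 lies in the elimination ideal for y, so y ∈ {4}. For each such y, the remaining basis elements (now univariate) give the rest of the solution.
  y = 4: the earlier basis element becomes x = 0, giving x = 0 — point (0, 4).

{(0, 4)}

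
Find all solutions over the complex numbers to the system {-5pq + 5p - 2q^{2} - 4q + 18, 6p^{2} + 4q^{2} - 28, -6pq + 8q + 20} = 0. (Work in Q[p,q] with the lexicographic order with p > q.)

{(-2, -1)}

Compute a lex Gröbner basis by Buchberger's algorithm.
f_1 = -5pq + 5p - 2q^{2} - 4q + 18, LT = pq.
f_2 = 6p^{2} + 4q^{2} - 28, LT = p^{2}.
f_3 = -6pq + 8q + 20, LT = pq.

S(f_1,f_2): lcm = p^{2}q. S = -p^{2} + \tfrac{2}{5}pq^{2} + \tfrac{4}{5}pq - \tfrac{18}{5}p - \tfrac{2}{3}q^{3} + \tfrac{14}{3}q.
  leading term p^{2}: subtract (-\tfrac{1}{6})·f_2 from -p^{2} + \tfrac{2}{5}pq^{2} + \tfrac{4}{5}pq - \tfrac{18}{5}p - \tfrac{2}{3}q^{3} + \tfrac{14}{3}q → \tfrac{2}{5}pq^{2} + \tfrac{4}{5}pq - \tfrac{18}{5}p - \tfrac{2}{3}q^{3} + \tfrac{2}{3}q^{2} + \tfrac{14}{3}q - \tfrac{14}{3}
  leading term pq^{2}: subtract (-\tfrac{2}{25}q)·f_1 from \tfrac{2}{5}pq^{2} + \tfrac{4}{5}pq - \tfrac{18}{5}p - \tfrac{2}{3}q^{3} + \tfrac{2}{3}q^{2} + \tfrac{14}{3}q - \tfrac{14}{3} → \tfrac{6}{5}pq - \tfrac{18}{5}p - \tfrac{62}{75}q^{3} + \tfrac{26}{75}q^{2} + \tfrac{458}{75}q - \tfrac{14}{3}
  leading term pq: subtract (-\tfrac{6}{25})·f_1 from \tfrac{6}{5}pq - \tfrac{18}{5}p - \tfrac{62}{75}q^{3} + \tfrac{26}{75}q^{2} + \tfrac{458}{75}q - \tfrac{14}{3} → -\tfrac{12}{5}p - \tfrac{62}{75}q^{3} - \tfrac{2}{15}q^{2} + \tfrac{386}{75}q - \tfrac{26}{75}
  leading term p: no divisor's leading term divides it; move -\tfrac{12}{5}p to the remainder.
  leading term q^{3}: no divisor's leading term divides it; move -\tfrac{62}{75}q^{3} to the remainder.
  leading term q^{2}: no divisor's leading term divides it; move -\tfrac{2}{15}q^{2} to the remainder.
  leading term q: no divisor's leading term divides it; move \tfrac{386}{75}q to the remainder.
  leading term 1: no divisor's leading term divides it; move -\tfrac{26}{75} to the remainder.
  remainder -\tfrac{12}{5}p - \tfrac{62}{75}q^{3} - \tfrac{2}{15}q^{2} + \tfrac{386}{75}q - \tfrac{26}{75} ≠ 0; add h_4 = -\tfrac{12}{5}p - \tfrac{62}{75}q^{3} - \tfrac{2}{15}q^{2} + \tfrac{386}{75}q - \tfrac{26}{75} to the basis.

S(f_1,f_3): lcm = pq. S = -p + \tfrac{2}{5}q^{2} + \tfrac{32}{15}q - \tfrac{4}{15}.
  leading term p: subtract (\tfrac{5}{12})·h_4 from -p + \tfrac{2}{5}q^{2} + \tfrac{32}{15}q - \tfrac{4}{15} → \tfrac{31}{90}q^{3} + \tfrac{41}{90}q^{2} - \tfrac{1}{90}q - \tfrac{11}{90}
  leading term q^{3}: no divisor's leading term divides it; move \tfrac{31}{90}q^{3} to the remainder.
  leading term q^{2}: no divisor's leading term divides it; move \tfrac{41}{90}q^{2} to the remainder.
  leading term q: no divisor's leading term divides it; move -\tfrac{1}{90}q to the remainder.
  leading term 1: no divisor's leading term divides it; move -\tfrac{11}{90} to the remainder.
  remainder \tfrac{31}{90}q^{3} + \tfrac{41}{90}q^{2} - \tfrac{1}{90}q - \tfrac{11}{90} ≠ 0; add h_5 = \tfrac{31}{90}q^{3} + \tfrac{41}{90}q^{2} - \tfrac{1}{90}q - \tfrac{11}{90} to the basis.

S(f_2,f_3): lcm = p^{2}q. S = \tfrac{4}{3}pq + \tfrac{10}{3}p + \tfrac{2}{3}q^{3} - \tfrac{14}{3}q.
  leading term pq: subtract (-\tfrac{4}{15})·f_1 from \tfrac{4}{3}pq + \tfrac{10}{3}p + \tfrac{2}{3}q^{3} - \tfrac{14}{3}q → \tfrac{14}{3}p + \tfrac{2}{3}q^{3} - \tfrac{8}{15}q^{2} - \tfrac{86}{15}q + \tfrac{24}{5}
  leading term p: subtract (-\tfrac{35}{18})·h_4 from \tfrac{14}{3}p + \tfrac{2}{3}q^{3} - \tfrac{8}{15}q^{2} - \tfrac{86}{15}q + \tfrac{24}{5} → -\tfrac{127}{135}q^{3} - \tfrac{107}{135}q^{2} + \tfrac{577}{135}q + \tfrac{557}{135}
  leading term q^{3}: subtract (-\tfrac{254}{93})·h_5 from -\tfrac{127}{135}q^{3} - \tfrac{107}{135}q^{2} + \tfrac{577}{135}q + \tfrac{557}{135} → \tfrac{14}{31}q^{2} + \tfrac{1184}{279}q + \tfrac{1058}{279}
  leading term q^{2}: no divisor's leading term divides it; move \tfrac{14}{31}q^{2} to the remainder.
  leading term q: no divisor's leading term divides it; move \tfrac{1184}{279}q to the remainder.
  leading term 1: no divisor's leading term divides it; move \tfrac{1058}{279} to the remainder.
  remainder \tfrac{14}{31}q^{2} + \tfrac{1184}{279}q + \tfrac{1058}{279} ≠ 0; add h_6 = \tfrac{14}{31}q^{2} + \tfrac{1184}{279}q + \tfrac{1058}{279} to the basis.

S(f_1,h_4): lcm = pq. S = -p - \tfrac{31}{90}q^{4} - \tfrac{1}{18}q^{3} + \tfrac{229}{90}q^{2} + \tfrac{59}{90}q - \tfrac{18}{5}.
  leading term p: subtract (\tfrac{5}{12})·h_4 from -p - \tfrac{31}{90}q^{4} - \tfrac{1}{18}q^{3} + \tfrac{229}{90}q^{2} + \tfrac{59}{90}q - \tfrac{18}{5} → -\tfrac{31}{90}q^{4} + \tfrac{13}{45}q^{3} + \tfrac{13}{5}q^{2} - \tfrac{67}{45}q - \tfrac{311}{90}
  leading term q^{4}: subtract (-q)·h_5 from -\tfrac{31}{90}q^{4} + \tfrac{13}{45}q^{3} + \tfrac{13}{5}q^{2} - \tfrac{67}{45}q - \tfrac{311}{90} → \tfrac{67}{90}q^{3} + \tfrac{233}{90}q^{2} - \tfrac{29}{18}q - \tfrac{311}{90}
  leading term q^{3}: subtract (\tfrac{67}{31})·h_5 from \tfrac{67}{90}q^{3} + \tfrac{233}{90}q^{2} - \tfrac{29}{18}q - \tfrac{311}{90} → \tfrac{746}{465}q^{2} - \tfrac{246}{155}q - \tfrac{1484}{465}
  leading term q^{2}: subtract (\tfrac{373}{105})·h_6 from \tfrac{746}{465}q^{2} - \tfrac{246}{155}q - \tfrac{1484}{465} → -\tfrac{15746}{945}q - \tfrac{15746}{945}
  leading term q: no divisor's leading term divides it; move -\tfrac{15746}{945}q to the remainder.
  leading term 1: no divisor's leading term divides it; move -\tfrac{15746}{945} to the remainder.
  remainder -\tfrac{15746}{945}q - \tfrac{15746}{945} ≠ 0; add h_7 = -\tfrac{15746}{945}q - \tfrac{15746}{945} to the basis.

The other S-polynomials (S(f_2,h_4), S(f_3,h_4), S(f_1,h_5), S(f_2,h_5), S(f_3,h_5), S(h_4,h_5), S(f_1,h_6), S(f_2,h_6), S(f_3,h_6), S(h_4,h_6), S(h_5,h_6), S(f_1,h_7), S(f_2,h_7), S(f_3,h_7), S(h_4,h_7), S(h_5,h_7), S(h_6,h_7)) all reduce to 0 modulo the current basis, so we have a Gröbner basis.
Inter-reduce: drop elements whose leading term is divisible by another's, tail-reduce, and make monic.
Reduced Gröbner basis: {p + 2, q + 1}.

Elimination: the polynomial q + 1 lies in the elimination ideal for q, so q ∈ {-1}. For each such q, the remaining basis elements (now univariate) give the rest of the solution.
  q = -1: the earlier basis element becomes p + 2 = 0, giving p = -2 — point (-2, -1).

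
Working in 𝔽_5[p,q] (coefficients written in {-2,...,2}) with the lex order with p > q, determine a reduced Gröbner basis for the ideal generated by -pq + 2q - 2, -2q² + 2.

G = {p + 2q - 2, q² - 1}

f_1 = -pq + 2q - 2, LT = pq.
f_2 = -2q² + 2, LT = q².

S(f_1,f_2): lcm = pq². S = p - 2q² + 2q.
  leading term p: no divisor's leading term divides it; move p to the remainder.
  leading term q²: subtract (1)·f_2 from -2q² + 2q → 2q - 2
  leading term q: no divisor's leading term divides it; move 2q to the remainder.
  leading term 1: no divisor's leading term divides it; move -2 to the remainder.
  remainder p + 2q - 2 ≠ 0; add g_3 = p + 2q - 2 to the basis.

The other S-polynomials (S(f_1,g_3), S(f_2,g_3)) all reduce to 0 modulo the current basis, so we have a Gröbner basis.
Inter-reduce: drop elements whose leading term is divisible by another's, tail-reduce, and make monic.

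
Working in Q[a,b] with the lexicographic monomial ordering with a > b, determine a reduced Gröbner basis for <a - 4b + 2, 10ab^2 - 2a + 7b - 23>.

G = {a - 4b + 2, b^3 - 1/2b^2 - 1/40b - 19/40}

Buchberger's algorithm terminates because the ascending chain of leading-term ideals stabilizes.

f_1 = a - 4b + 2, LT = a.
f_2 = 10ab^2 - 2a + 7b - 23, LT = ab^2.

S(f_1,f_2): lcm = ab^2. S = 1/5a - 4b^3 + 2b^2 - 7/10b + 23/10.
  leading term a: subtract (1/5)·f_1 from 1/5a - 4b^3 + 2b^2 - 7/10b + 23/10 → -4b^3 + 2b^2 + 1/10b + 19/10
  leading term b^3: no divisor's leading term divides it; move -4b^3 to the remainder.
  leading term b^2: no divisor's leading term divides it; move 2b^2 to the remainder.
  leading term b: no divisor's leading term divides it; move 1/10b to the remainder.
  leading term 1: no divisor's leading term divides it; move 19/10 to the remainder.
  remainder -4b^3 + 2b^2 + 1/10b + 19/10 ≠ 0; add g_3 = -4b^3 + 2b^2 + 1/10b + 19/10 to the basis.

The other S-polynomials (S(f_1,g_3), S(f_2,g_3)) all reduce to 0 modulo the current basis, so we have a Gröbner basis.
Inter-reduce: drop elements whose leading term is divisible by another's, tail-reduce, and make monic.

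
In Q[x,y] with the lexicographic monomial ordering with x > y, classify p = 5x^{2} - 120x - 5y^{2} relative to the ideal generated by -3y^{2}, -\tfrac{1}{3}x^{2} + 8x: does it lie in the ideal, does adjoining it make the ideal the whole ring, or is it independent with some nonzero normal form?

First compute the reduced Gröbner basis of I by Buchberger's algorithm.
f_1 = -3y^{2}, LT = y^{2}.
f_2 = -\tfrac{1}{3}x^{2} + 8x, LT = x^{2}.

The S-polynomials (S(f_1,f_2)) all reduce to 0 modulo the current basis, so we have a Gröbner basis.
Inter-reduce: drop elements whose leading term is divisible by another's, tail-reduce, and make monic.
Reduced Gröbner basis: {x^{2} - 24x, y^{2}}.
Label its elements g_1 = x^{2} - 24x, g_2 = y^{2}.

Reduce p = 5x^{2} - 120x - 5y^{2} modulo G:
  leading term x^{2}: subtract (5)·g_1 from 5x^{2} - 120x - 5y^{2} → -5y^{2}
  leading term y^{2}: subtract (-5)·g_2 from -5y^{2} → 0
  normal form = 0.
Since the normal form is 0, p ∈ I.

5x^{2} - 120x - 5y^{2} lies in I (it reduces to 0).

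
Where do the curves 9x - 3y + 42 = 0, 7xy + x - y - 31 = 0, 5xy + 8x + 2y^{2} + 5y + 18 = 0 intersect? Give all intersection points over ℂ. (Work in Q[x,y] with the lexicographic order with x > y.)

Compute a lex Gröbner basis by Buchberger's algorithm.
f_1 = 9x - 3y + 42, LT = x.
f_2 = 7xy + x - y - 31, LT = xy.
f_3 = 5xy + 8x + 2y^{2} + 5y + 18, LT = xy.

S(f_1,f_2): lcm = xy. S = -\tfrac{1}{7}x - \tfrac{1}{3}y^{2} + \tfrac{101}{21}y + \tfrac{31}{7}.
  leading term x: subtract (-\tfrac{1}{63})·f_1 from -\tfrac{1}{7}x - \tfrac{1}{3}y^{2} + \tfrac{101}{21}y + \tfrac{31}{7} → -\tfrac{1}{3}y^{2} + \tfrac{100}{21}y + \tfrac{107}{21}
  leading term y^{2}: no divisor's leading term divides it; move -\tfrac{1}{3}y^{2} to the remainder.
  leading term y: no divisor's leading term divides it; move \tfrac{100}{21}y to the remainder.
  leading term 1: no divisor's leading term divides it; move \tfrac{107}{21} to the remainder.
  remainder -\tfrac{1}{3}y^{2} + \tfrac{100}{21}y + \tfrac{107}{21} ≠ 0; add h_4 = -\tfrac{1}{3}y^{2} + \tfrac{100}{21}y + \tfrac{107}{21} to the basis.

S(f_1,f_3): lcm = xy. S = -\tfrac{8}{5}x - \tfrac{11}{15}y^{2} + \tfrac{11}{3}y - \tfrac{18}{5}.
  leading term x: subtract (-\tfrac{8}{45})·f_1 from -\tfrac{8}{5}x - \tfrac{11}{15}y^{2} + \tfrac{11}{3}y - \tfrac{18}{5} → -\tfrac{11}{15}y^{2} + \tfrac{47}{15}y + \tfrac{58}{15}
  leading term y^{2}: subtract (\tfrac{11}{5})·h_4 from -\tfrac{11}{15}y^{2} + \tfrac{47}{15}y + \tfrac{58}{15} → -\tfrac{257}{35}y - \tfrac{257}{35}
  leading term y: no divisor's leading term divides it; move -\tfrac{257}{35}y to the remainder.
  leading term 1: no divisor's leading term divides it; move -\tfrac{257}{35} to the remainder.
  remainder -\tfrac{257}{35}y - \tfrac{257}{35} ≠ 0; add h_5 = -\tfrac{257}{35}y - \tfrac{257}{35} to the basis.

S(f_2,f_3): lcm = xy. S = -\tfrac{51}{35}x - \tfrac{2}{5}y^{2} - \tfrac{8}{7}y - \tfrac{281}{35}.
  leading term x: subtract (-\tfrac{17}{105})·f_1 from -\tfrac{51}{35}x - \tfrac{2}{5}y^{2} - \tfrac{8}{7}y - \tfrac{281}{35} → -\tfrac{2}{5}y^{2} - \tfrac{57}{35}y - \tfrac{43}{35}
  leading term y^{2}: subtract (\tfrac{6}{5})·h_4 from -\tfrac{2}{5}y^{2} - \tfrac{57}{35}y - \tfrac{43}{35} → -\tfrac{257}{35}y - \tfrac{257}{35}
  leading term y: subtract (1)·h_5 from -\tfrac{257}{35}y - \tfrac{257}{35} → 0
  remainder 0.

S(f_1,h_4): leading monomials are coprime, so the S-polynomial reduces to 0 (Buchberger's first criterion).
S(f_2,h_4): lcm = xy^{2}. S = \tfrac{101}{7}xy + \tfrac{107}{7}x - \tfrac{1}{7}y^{2} - \tfrac{31}{7}y.
  leading term xy: subtract (\tfrac{101}{63}y)·f_1 from \tfrac{101}{7}xy + \tfrac{107}{7}x - \tfrac{1}{7}y^{2} - \tfrac{31}{7}y → \tfrac{107}{7}x + \tfrac{14}{3}y^{2} - \tfrac{1507}{21}y
  leading term x: subtract (\tfrac{107}{63})·f_1 from \tfrac{107}{7}x + \tfrac{14}{3}y^{2} - \tfrac{1507}{21}y → \tfrac{14}{3}y^{2} - \tfrac{200}{3}y - \tfrac{214}{3}
  leading term y^{2}: subtract (-14)·h_4 from \tfrac{14}{3}y^{2} - \tfrac{200}{3}y - \tfrac{214}{3} → 0
  remainder 0.

S(f_3,h_4): lcm = xy^{2}. S = \tfrac{556}{35}xy + \tfrac{107}{7}x + \tfrac{2}{5}y^{3} + y^{2} + \tfrac{18}{5}y.
  leading term xy: subtract (\tfrac{556}{315}y)·f_1 from \tfrac{556}{35}xy + \tfrac{107}{7}x + \tfrac{2}{5}y^{3} + y^{2} + \tfrac{18}{5}y → \tfrac{107}{7}x + \tfrac{2}{5}y^{3} + \tfrac{661}{105}y^{2} - \tfrac{1058}{15}y
  leading term x: subtract (\tfrac{107}{63})·f_1 from \tfrac{107}{7}x + \tfrac{2}{5}y^{3} + \tfrac{661}{105}y^{2} - \tfrac{1058}{15}y → \tfrac{2}{5}y^{3} + \tfrac{661}{105}y^{2} - \tfrac{6871}{105}y - \tfrac{214}{3}
  leading term y^{3}: subtract (-\tfrac{6}{5}y)·h_4 from \tfrac{2}{5}y^{3} + \tfrac{661}{105}y^{2} - \tfrac{6871}{105}y - \tfrac{214}{3} → \tfrac{1261}{105}y^{2} - \tfrac{6229}{105}y - \tfrac{214}{3}
  leading term y^{2}: subtract (-\tfrac{1261}{35})·h_4 from \tfrac{1261}{105}y^{2} - \tfrac{6229}{105}y - \tfrac{214}{3} → \tfrac{27499}{245}y + \tfrac{27499}{245}
  leading term y: subtract (-\tfrac{107}{7})·h_5 from \tfrac{27499}{245}y + \tfrac{27499}{245} → 0
  remainder 0.

S(f_1,h_5): leading monomials are coprime, so the S-polynomial reduces to 0 (Buchberger's first criterion).
S(f_2,h_5): lcm = xy. S = -\tfrac{6}{7}x - \tfrac{1}{7}y - \tfrac{31}{7}.
  leading term x: subtract (-\tfrac{2}{21})·f_1 from -\tfrac{6}{7}x - \tfrac{1}{7}y - \tfrac{31}{7} → -\tfrac{3}{7}y - \tfrac{3}{7}
  leading term y: subtract (\tfrac{15}{257})·h_5 from -\tfrac{3}{7}y - \tfrac{3}{7} → 0
  remainder 0.

S(f_3,h_5): lcm = xy. S = \tfrac{3}{5}x + \tfrac{2}{5}y^{2} + y + \tfrac{18}{5}.
  leading term x: subtract (\tfrac{1}{15})·f_1 from \tfrac{3}{5}x + \tfrac{2}{5}y^{2} + y + \tfrac{18}{5} → \tfrac{2}{5}y^{2} + \tfrac{6}{5}y + \tfrac{4}{5}
  leading term y^{2}: subtract (-\tfrac{6}{5})·h_4 from \tfrac{2}{5}y^{2} + \tfrac{6}{5}y + \tfrac{4}{5} → \tfrac{242}{35}y + \tfrac{242}{35}
  leading term y: subtract (-\tfrac{242}{257})·h_5 from \tfrac{242}{35}y + \tfrac{242}{35} → 0
  remainder 0.

S(h_4,h_5): lcm = y^{2}. S = -\tfrac{107}{7}y - \tfrac{107}{7}.
  leading term y: subtract (\tfrac{535}{257})·h_5 from -\tfrac{107}{7}y - \tfrac{107}{7} → 0
  remainder 0.

Every S-polynomial of the final basis reduces to 0, so we have a Gröbner basis.
Inter-reduce: drop elements whose leading term is divisible by another's, tail-reduce, and make monic.
Reduced Gröbner basis: {x + 5, y + 1}.

From the last basis element, y + 1 = 0, so y takes values in {-1}. Each choice, substituted upward through the basis, yields the corresponding point(s) of the solution set.
  y = -1: the earlier basis element becomes x + 5 = 0, giving x = -5 — point (-5, -1).
Check: every point annihilates each of the original generators.

{(-5, -1)}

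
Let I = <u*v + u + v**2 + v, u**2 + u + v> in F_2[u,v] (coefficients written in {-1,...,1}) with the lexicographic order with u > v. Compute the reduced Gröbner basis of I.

G = {u**2 + u + v, u*v + u + v**2 + v, v**3 + v**2}

f_1 = u*v + u + v**2 + v, LT = u*v.
f_2 = u**2 + u + v, LT = u**2.

S(f_1,f_2): lcm = u**2*v. S = u**2 + u*v**2 + v**2.
  reduce S modulo (f_1, f_2):
  remainder v**3 + v**2 ≠ 0; add g_3 = v**3 + v**2 to the basis.

The other S-polynomials (S(f_1,g_3), S(f_2,g_3)) all reduce to 0 modulo the current basis, so we have a Gröbner basis.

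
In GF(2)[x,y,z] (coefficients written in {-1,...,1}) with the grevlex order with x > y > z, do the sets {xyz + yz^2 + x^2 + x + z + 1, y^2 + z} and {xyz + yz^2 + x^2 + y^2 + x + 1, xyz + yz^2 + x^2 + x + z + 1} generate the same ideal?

Since reduced Gröbner bases are canonical representatives of ideals under a given ordering, it suffices to compute and compare them.
Buchberger on the first generating set:
f_1 = xyz + yz^2 + x^2 + x + z + 1, LT = xyz.
f_2 = y^2 + z, LT = y^2.

S(f_1,f_2): lcm = xy^2z. S = y^2z^2 + x^2y + xz^2 + xy + yz + y.
  leading term y^2z^2: subtract (z^2)·f_2 from y^2z^2 + x^2y + xz^2 + xy + yz + y → x^2y + xz^2 + z^3 + xy + yz + y
  leading term x^2y: no divisor's leading term divides it; move x^2y to the remainder.
  leading term xz^2: no divisor's leading term divides it; move xz^2 to the remainder.
  leading term z^3: no divisor's leading term divides it; move z^3 to the remainder.
  leading term xy: no divisor's leading term divides it; move xy to the remainder.
  leading term yz: no divisor's leading term divides it; move yz to the remainder.
  leading term y: no divisor's leading term divides it; move y to the remainder.
  remainder x^2y + xz^2 + z^3 + xy + yz + y ≠ 0; add g_3 = x^2y + xz^2 + z^3 + xy + yz + y to the basis.

S(f_1,g_3): lcm = x^2yz. S = xyz^2 + xz^3 + z^4 + x^3 + xyz + yz^2 + x^2 + xz + yz + x.
  leading term xyz^2: subtract (z)·f_1 from xyz^2 + xz^3 + z^4 + x^3 + xyz + yz^2 + x^2 + xz + yz + x → xz^3 + yz^3 + z^4 + x^3 + x^2z + xyz + yz^2 + x^2 + yz + z^2 + x + z
  leading term xz^3: no divisor's leading term divides it; move xz^3 to the remainder.
  leading term yz^3: no divisor's leading term divides it; move yz^3 to the remainder.
  leading term z^4: no divisor's leading term divides it; move z^4 to the remainder.
  leading term x^3: no divisor's leading term divides it; move x^3 to the remainder.
  leading term x^2z: no divisor's leading term divides it; move x^2z to the remainder.
  leading term xyz: subtract (1)·f_1 from xyz + yz^2 + x^2 + yz + z^2 + x + z → yz + z^2 + 1
  leading term yz: no divisor's leading term divides it; move yz to the remainder.
  leading term z^2: no divisor's leading term divides it; move z^2 to the remainder.
  leading term 1: no divisor's leading term divides it; move 1 to the remainder.
  remainder xz^3 + yz^3 + z^4 + x^3 + x^2z + yz + z^2 + 1 ≠ 0; add g_4 = xz^3 + yz^3 + z^4 + x^3 + x^2z + yz + z^2 + 1 to the basis.

The other S-polynomials (S(f_2,g_3), S(f_1,g_4), S(f_2,g_4), S(g_3,g_4)) all reduce to 0 modulo the current basis, so we have a Gröbner basis.
Inter-reduce: drop elements whose leading term is divisible by another's, tail-reduce, and make monic.
Reduced Gröbner basis: {xz^3 + yz^3 + z^4 + x^3 + x^2z + yz + z^2 + 1, x^2y + xz^2 + z^3 + xy + yz + y, xyz + yz^2 + x^2 + x + z + 1, y^2 + z}.

Buchberger on the second generating set:
h_1 = xyz + yz^2 + x^2 + y^2 + x + 1, LT = xyz.
h_2 = xyz + yz^2 + x^2 + x + z + 1, LT = xyz.

S(h_1,h_2): lcm = xyz. S = y^2 + z.
  leading term y^2: no divisor's leading term divides it; move y^2 to the remainder.
  leading term z: no divisor's leading term divides it; move z to the remainder.
  remainder y^2 + z ≠ 0; add k_3 = y^2 + z to the basis.

S(h_1,k_3): lcm = xy^2z. S = y^2z^2 + x^2y + y^3 + xz^2 + xy + y.
  leading term y^2z^2: subtract (z^2)·k_3 from y^2z^2 + x^2y + y^3 + xz^2 + xy + y → x^2y + y^3 + xz^2 + z^3 + xy + y
  leading term x^2y: no divisor's leading term divides it; move x^2y to the remainder.
  leading term y^3: subtract (y)·k_3 from y^3 + xz^2 + z^3 + xy + y → xz^2 + z^3 + xy + yz + y
  leading term xz^2: no divisor's leading term divides it; move xz^2 to the remainder.
  leading term z^3: no divisor's leading term divides it; move z^3 to the remainder.
  leading term xy: no divisor's leading term divides it; move xy to the remainder.
  leading term yz: no divisor's leading term divides it; move yz to the remainder.
  leading term y: no divisor's leading term divides it; move y to the remainder.
  remainder x^2y + xz^2 + z^3 + xy + yz + y ≠ 0; add k_4 = x^2y + xz^2 + z^3 + xy + yz + y to the basis.

S(h_1,k_4): lcm = x^2yz. S = xyz^2 + xz^3 + z^4 + x^3 + xy^2 + xyz + yz^2 + x^2 + yz + x.
  leading term xyz^2: subtract (z)·h_1 from xyz^2 + xz^3 + z^4 + x^3 + xy^2 + xyz + yz^2 + x^2 + yz + x → xz^3 + yz^3 + z^4 + x^3 + xy^2 + x^2z + xyz + y^2z + yz^2 + x^2 + xz + yz + x + z
  leading term xz^3: no divisor's leading term divides it; move xz^3 to the remainder.
  leading term yz^3: no divisor's leading term divides it; move yz^3 to the remainder.
  leading term z^4: no divisor's leading term divides it; move z^4 to the remainder.
  leading term x^3: no divisor's leading term divides it; move x^3 to the remainder.
  leading term xy^2: subtract (x)·k_3 from xy^2 + x^2z + xyz + y^2z + yz^2 + x^2 + xz + yz + x + z → x^2z + xyz + y^2z + yz^2 + x^2 + yz + x + z
  leading term x^2z: no divisor's leading term divides it; move x^2z to the remainder.
  leading term xyz: subtract (1)·h_1 from xyz + y^2z + yz^2 + x^2 + yz + x + z → y^2z + y^2 + yz + z + 1
  leading term y^2z: subtract (z)·k_3 from y^2z + y^2 + yz + z + 1 → y^2 + yz + z^2 + z + 1
  leading term y^2: subtract (1)·k_3 from y^2 + yz + z^2 + z + 1 → yz + z^2 + 1
  leading term yz: no divisor's leading term divides it; move yz to the remainder.
  leading term z^2: no divisor's leading term divides it; move z^2 to the remainder.
  leading term 1: no divisor's leading term divides it; move 1 to the remainder.
  remainder xz^3 + yz^3 + z^4 + x^3 + x^2z + yz + z^2 + 1 ≠ 0; add k_5 = xz^3 + yz^3 + z^4 + x^3 + x^2z + yz + z^2 + 1 to the basis.

The other S-polynomials (S(h_2,k_3), S(h_2,k_4), S(k_3,k_4), S(h_1,k_5), S(h_2,k_5), S(k_3,k_5), S(k_4,k_5)) all reduce to 0 modulo the current basis, so we have a Gröbner basis.
Inter-reduce: drop elements whose leading term is divisible by another's, tail-reduce, and make monic.
Reduced Gröbner basis: {xz^3 + yz^3 + z^4 + x^3 + x^2z + yz + z^2 + 1, x^2y + xz^2 + z^3 + xy + yz + y, xyz + yz^2 + x^2 + x + z + 1, y^2 + z}.

The two bases agree; hence the ideals are identical.

Yes, the ideals are equal.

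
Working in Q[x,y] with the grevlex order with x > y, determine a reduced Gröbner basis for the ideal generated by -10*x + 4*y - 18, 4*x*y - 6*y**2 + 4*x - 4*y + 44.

f_1 = -10*x + 4*y - 18, LT = x.
f_2 = 4*x*y - 6*y**2 + 4*x - 4*y + 44, LT = x*y.

S(f_1,f_2): lcm = x*y. S = 11/10*y**2 - x + 14/5*y - 11.
  leading term y**2: no divisor's leading term divides it; move 11/10*y**2 to the remainder.
  leading term x: subtract (1/10)·f_1 from -x + 14/5*y - 11 → 12/5*y - 46/5
  leading term y: no divisor's leading term divides it; move 12/5*y to the remainder.
  leading term 1: no divisor's leading term divides it; move -46/5 to the remainder.
  remainder 11/10*y**2 + 12/5*y - 46/5 ≠ 0; add g_3 = 11/10*y**2 + 12/5*y - 46/5 to the basis.

S(f_1,g_3): leading monomials are coprime, so the S-polynomial reduces to 0 (Buchberger's first criterion).
S(f_2,g_3): lcm = x*y**2. S = -3/2*y**3 - 13/11*x*y - y**2 + 92/11*x + 11*y.
  leading term y**3: subtract (-15/11*y)·g_3 from -3/2*y**3 - 13/11*x*y - y**2 + 92/11*x + 11*y → -13/11*x*y + 25/11*y**2 + 92/11*x - 17/11*y
  leading term x*y: subtract (13/110*y)·f_1 from -13/11*x*y + 25/11*y**2 + 92/11*x - 17/11*y → 9/5*y**2 + 92/11*x + 32/55*y
  leading term y**2: subtract (18/11)·g_3 from 9/5*y**2 + 92/11*x + 32/55*y → 92/11*x - 184/55*y + 828/55
  leading term x: subtract (-46/55)·f_1 from 92/11*x - 184/55*y + 828/55 → 0
  remainder 0.

Every S-polynomial of the final basis reduces to 0, so we have a Gröbner basis.
Inter-reduce: drop elements whose leading term is divisible by another's, tail-reduce, and make monic.

G = {y**2 + 24/11*y - 92/11, x - 2/5*y + 9/5}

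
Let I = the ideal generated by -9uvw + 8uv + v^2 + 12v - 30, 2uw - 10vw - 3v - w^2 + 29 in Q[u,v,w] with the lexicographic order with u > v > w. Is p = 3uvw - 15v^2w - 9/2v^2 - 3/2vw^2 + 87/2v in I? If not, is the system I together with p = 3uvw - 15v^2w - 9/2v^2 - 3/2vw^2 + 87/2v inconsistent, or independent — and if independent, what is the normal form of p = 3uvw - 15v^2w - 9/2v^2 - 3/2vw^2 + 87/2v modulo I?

First compute the reduced Gröbner basis of I by Buchberger's algorithm.
f_1 = -9uvw + 8uv + v^2 + 12v - 30, LT = uvw.
f_2 = 2uw - 10vw - 3v - w^2 + 29, LT = uw.

S(f_1,f_2): lcm = uvw. S = -8/9uv + 5v^2w + 25/18v^2 + 1/2vw^2 - 95/6v + 10/3.
  reduce S modulo (f_1, f_2):
  remainder -8/9uv + 5v^2w + 25/18v^2 + 1/2vw^2 - 95/6v + 10/3 ≠ 0; add h_3 = -8/9uv + 5v^2w + 25/18v^2 + 1/2vw^2 - 95/6v + 10/3 to the basis.

S(f_1,h_3): lcm = uvw. S = -8/9uv + 45/8v^2w^2 + 25/16v^2w - 1/9v^2 + 9/16vw^3 - 285/16vw - 4/3v + 15/4w + 10/3.
  reduce S modulo (f_1, f_2, h_3):
  remainder 45/8v^2w^2 - 55/16v^2w - 3/2v^2 + 9/16vw^3 - 1/2vw^2 - 285/16vw + 29/2v + 15/4w ≠ 0; add h_4 = 45/8v^2w^2 - 55/16v^2w - 3/2v^2 + 9/16vw^3 - 1/2vw^2 - 285/16vw + 29/2v + 15/4w to the basis.

The other S-polynomials (S(f_2,h_3), S(f_1,h_4), S(f_2,h_4), S(h_3,h_4)) all reduce to 0 modulo the current basis, so we have a Gröbner basis.
Inter-reduce: drop elements whose leading term is divisible by another's, tail-reduce, and make monic.
Reduced Gröbner basis: {uv - 45/8v^2w - 25/16v^2 - 9/16vw^2 + 285/16v - 15/4, uw - 5vw - 3/2v - 1/2w^2 + 29/2, v^2w^2 - 11/18v^2w - 4/15v^2 + 1/10vw^3 - 4/45vw^2 - 19/6vw + 116/45v + 2/3w}.
Label its elements g_1 = uv - 45/8v^2w - 25/16v^2 - 9/16vw^2 + 285/16v - 15/4, g_2 = uw - 5vw - 3/2v - 1/2w^2 + 29/2, g_3 = v^2w^2 - 11/18v^2w - 4/15v^2 + 1/10vw^3 - 4/45vw^2 - 19/6vw + 116/45v + 2/3w.

Reduce p = 3uvw - 15v^2w - 9/2v^2 - 3/2vw^2 + 87/2v modulo G:
  leading term uvw: subtract (3w)·g_1 from 3uvw - 15v^2w - 9/2v^2 - 3/2vw^2 + 87/2v → 135/8v^2w^2 - 165/16v^2w - 9/2v^2 + 27/16vw^3 - 3/2vw^2 - 855/16vw + 87/2v + 45/4w
  leading term v^2w^2: subtract (135/8)·g_3 from 135/8v^2w^2 - 165/16v^2w - 9/2v^2 + 27/16vw^3 - 3/2vw^2 - 855/16vw + 87/2v + 45/4w → 0
  normal form = 0.
Since the normal form is 0, p ∈ I.

3uvw - 15v^2w - 9/2v^2 - 3/2vw^2 + 87/2v lies in I (it reduces to 0).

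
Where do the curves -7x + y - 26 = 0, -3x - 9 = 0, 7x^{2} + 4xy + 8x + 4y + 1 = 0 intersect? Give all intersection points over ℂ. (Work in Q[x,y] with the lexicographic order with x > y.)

Compute a lex Gröbner basis by Buchberger's algorithm.
f_1 = -7x + y - 26, LT = x.
f_2 = -3x - 9, LT = x.
f_3 = 7x^{2} + 4xy + 8x + 4y + 1, LT = x^{2}.

S(f_1,f_2): lcm = x. S = -\tfrac{1}{7}y + \tfrac{5}{7}.
  reduce S modulo (f_1, f_2, f_3):
  remainder -\tfrac{1}{7}y + \tfrac{5}{7} ≠ 0; add h_4 = -\tfrac{1}{7}y + \tfrac{5}{7} to the basis.

The other S-polynomials (S(f_1,f_3), S(f_2,f_3), S(f_1,h_4), S(f_2,h_4), S(f_3,h_4)) all reduce to 0 modulo the current basis, so we have a Gröbner basis.
Inter-reduce: drop elements whose leading term is divisible by another's, tail-reduce, and make monic.
Reduced Gröbner basis: {x + 3, y - 5}.

A lex Gröbner basis eliminates variables successively. Here y - 5 depends only on y, with roots {5}; lifting each root through the earlier basis elements recovers the full solutions.
  y = 5: the earlier basis element becomes x + 3 = 0, giving x = -3 — point (-3, 5).

{(-3, 5)}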